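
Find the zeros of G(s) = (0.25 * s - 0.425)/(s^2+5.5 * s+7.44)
Set numerator = 0: 0.25*s - 0.425 = 0 → Zeros: 1.7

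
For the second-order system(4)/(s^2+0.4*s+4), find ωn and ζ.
Standard form: ωn²/(s²+2ζωn·s+ωn²).
const=4=ωn² → ωn=2, s coeff=0.4=2ζωn → ζ=0.1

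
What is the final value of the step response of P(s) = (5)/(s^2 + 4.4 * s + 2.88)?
FVT: lim_{t→∞} y(t) = lim_{s→0} s*Y(s) where Y(s) = P(s)/s.
= lim_{s→0} P(s) = P(0) = num(0)/den(0) = 5/2.88 = 1.736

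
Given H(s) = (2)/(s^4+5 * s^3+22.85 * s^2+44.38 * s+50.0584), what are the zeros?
Numerator is a nonzero constant (2) → Zeros: none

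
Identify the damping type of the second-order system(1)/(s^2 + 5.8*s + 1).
Standard form: ωn²/(s²+2ζωn·s+ωn²) gives ωn=1, ζ=2.9.
Overdamped (ζ = 2.9 > 1)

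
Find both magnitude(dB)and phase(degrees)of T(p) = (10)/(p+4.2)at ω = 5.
Substitute p = j*5: T(j5) = 0.984991 - 1.17261j.
|T| = 20*log₁₀(sqrt(Re²+Im²)) = 3.70 dB.
∠T = atan2(Im, Re) = -49.97°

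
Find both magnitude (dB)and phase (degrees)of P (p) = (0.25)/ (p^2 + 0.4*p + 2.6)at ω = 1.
Substitute p = j*1: P(j1) = 0.147059 - 0.0367647j.
|P| = 20*log₁₀(sqrt(Re²+Im²)) = -16.39 dB.
∠P = atan2(Im, Re) = -14.04°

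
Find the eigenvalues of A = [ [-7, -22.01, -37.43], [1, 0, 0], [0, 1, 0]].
Eigenvalues solve det(λI - A) = 0.
Characteristic polynomial: λ^3 + 7*λ^2 + 22.01*λ + 37.43 = 0.
Factor: (λ + 3.8)(λ^2 + 3.2*λ + 9.85) = 0.
Roots: -1.6 + 2.7j, -1.6 - 2.7j, -3.8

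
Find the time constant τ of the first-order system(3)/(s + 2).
First-order system: τ = -1/pole. Pole = -2. τ = -1/(-2) = 0.5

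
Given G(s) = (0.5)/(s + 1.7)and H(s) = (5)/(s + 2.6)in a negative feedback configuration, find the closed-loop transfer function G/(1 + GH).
Closed-loop T = G/(1+GH).
Numerator: G_num * H_den = 0.5*s + 1.3.
Denominator: G_den * H_den + G_num * H_num = (s^2 + 4.3*s + 4.42) + (2.5) = s^2 + 4.3*s + 6.92.
T(s) = (0.5*s + 1.3)/(s^2 + 4.3*s + 6.92)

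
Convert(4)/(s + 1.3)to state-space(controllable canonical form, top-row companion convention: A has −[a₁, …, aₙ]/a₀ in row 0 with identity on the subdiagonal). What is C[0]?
Reachable canonical form: C = numerator coefficients (right-aligned, zero-padded to length n).
num = 4, C = [[4]].
C[0] = 4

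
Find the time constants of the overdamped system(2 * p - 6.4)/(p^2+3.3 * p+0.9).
Overdamped: real poles at -3, -0.3. τ = -1/pole → τ₁ = 0.3333, τ₂ = 3.333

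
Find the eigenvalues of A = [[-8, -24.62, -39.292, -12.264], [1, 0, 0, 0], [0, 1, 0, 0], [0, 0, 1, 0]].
Eigenvalues solve det(λI - A) = 0.
Characteristic polynomial: λ^4 + 8*λ^3 + 24.62*λ^2 + 39.292*λ + 12.264 = 0.
Factor: (λ + 0.4)(λ + 4.2)(λ^2 + 3.4*λ + 7.3) = 0.
Roots: -0.4, -1.7 + 2.1j, -1.7 - 2.1j, -4.2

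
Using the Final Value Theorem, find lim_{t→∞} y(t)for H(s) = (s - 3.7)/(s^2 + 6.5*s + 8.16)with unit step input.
FVT: lim_{t→∞} y(t) = lim_{s→0} s*Y(s) where Y(s) = H(s)/s.
= lim_{s→0} H(s) = H(0) = num(0)/den(0) = -3.7/8.16 = -0.4534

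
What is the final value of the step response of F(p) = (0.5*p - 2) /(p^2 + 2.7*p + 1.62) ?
FVT: lim_{t→∞} y(t) = lim_{p→0} p*Y(p) where Y(p) = F(p)/p.
= lim_{p→0} F(p) = F(0) = num(0)/den(0) = -2/1.62 = -1.235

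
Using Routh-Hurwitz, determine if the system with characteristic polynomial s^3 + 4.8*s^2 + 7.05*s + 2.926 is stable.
Routh array:
s^3: [1, 7.05]; s^2: [4.8, 2.926]; s^1: [6.44042]; s^0: [2.926]
First column: [1, 4.8, 6.44042, 2.926]. Sign changes = 0.
Yes, stable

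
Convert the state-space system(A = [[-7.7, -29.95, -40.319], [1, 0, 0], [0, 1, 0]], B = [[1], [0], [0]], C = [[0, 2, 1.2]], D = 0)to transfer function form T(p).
T(p) = C(pI - A)⁻¹B + D.
Characteristic polynomial det(pI - A) = p^3 + 7.7*p^2 + 29.95*p + 40.319.
Numerator from C·adj(pI-A)·B + D·det(pI-A) = 2*p + 1.2.
T(p) = (2*p + 1.2)/(p^3 + 7.7*p^2 + 29.95*p + 40.319)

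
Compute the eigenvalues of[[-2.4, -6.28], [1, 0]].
Eigenvalues solve det(λI - A) = 0.
Characteristic polynomial: λ^2 + 2.4*λ + 6.28 = 0.
Roots: -1.2 + 2.2j, -1.2 - 2.2j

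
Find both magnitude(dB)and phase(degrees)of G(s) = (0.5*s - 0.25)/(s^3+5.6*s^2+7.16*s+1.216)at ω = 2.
Substitute s = j*2: G(j2) = 0.023769 - 0.0401142j.
|G| = 20*log₁₀(sqrt(Re²+Im²)) = -26.63 dB.
∠G = atan2(Im, Re) = -59.35°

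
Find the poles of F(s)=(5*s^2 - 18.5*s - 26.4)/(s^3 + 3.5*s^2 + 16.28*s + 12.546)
Set denominator = 0: s^3 + 3.5*s^2 + 16.28*s + 12.546 = (s + 0.9)(s^2 + 2.6*s + 13.94) = 0 → Poles: -0.9, -1.3 + 3.5j, -1.3 - 3.5j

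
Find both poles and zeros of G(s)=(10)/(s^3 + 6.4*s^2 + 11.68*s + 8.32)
Set denominator = 0: s^3 + 6.4*s^2 + 11.68*s + 8.32 = (s + 4)(s^2 + 2.4*s + 2.08) = 0 → Poles: -1.2 + 0.8j, -1.2 - 0.8j, -4
Numerator is a nonzero constant (10) → Zeros: none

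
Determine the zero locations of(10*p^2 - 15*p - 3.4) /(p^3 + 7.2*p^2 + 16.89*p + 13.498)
Set numerator = 0: 10*p^2 - 15*p - 3.4 = 10*(p - 1.7)(p + 0.2) = 0 → Zeros: -0.2, 1.7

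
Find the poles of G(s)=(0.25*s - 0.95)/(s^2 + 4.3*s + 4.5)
Set denominator = 0: s^2 + 4.3*s + 4.5 = (s + 2.5)(s + 1.8) = 0 → Poles: -1.8, -2.5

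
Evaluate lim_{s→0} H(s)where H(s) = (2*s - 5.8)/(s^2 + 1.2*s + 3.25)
DC gain = H(0) = num(0)/den(0) = -5.8/3.25 = -1.785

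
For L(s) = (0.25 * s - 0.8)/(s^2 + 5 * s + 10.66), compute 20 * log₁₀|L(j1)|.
Substitute s = j*1: L(j1) = -0.0547519 + 0.0542194j.
|L(j1)| = sqrt(Re² + Im²) = 0.07706.
20*log₁₀(0.07706) = -22.26 dB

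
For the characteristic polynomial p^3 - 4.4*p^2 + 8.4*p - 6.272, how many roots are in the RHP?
p^3 - 4.4*p^2 + 8.4*p - 6.272 = (p - 1.6)(p^2 - 2.8*p + 3.92). Poles: 1.4 + 1.4j, 1.4 - 1.4j, 1.6. RHP poles (Re>0): 3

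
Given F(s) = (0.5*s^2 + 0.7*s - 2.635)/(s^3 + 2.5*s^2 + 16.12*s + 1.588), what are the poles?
Set denominator = 0: s^3 + 2.5*s^2 + 16.12*s + 1.588 = (s + 0.1)(s^2 + 2.4*s + 15.88) = 0 → Poles: -0.1, -1.2 + 3.8j, -1.2 - 3.8j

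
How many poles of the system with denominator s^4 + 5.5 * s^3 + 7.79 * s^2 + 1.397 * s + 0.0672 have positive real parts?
s^4 + 5.5*s^3 + 7.79*s^2 + 1.397*s + 0.0672 = (s + 0.1)(s + 0.1)(s + 3.2)(s + 2.1). Poles: -0.1, -0.1, -2.1, -3.2. RHP poles (Re>0): 0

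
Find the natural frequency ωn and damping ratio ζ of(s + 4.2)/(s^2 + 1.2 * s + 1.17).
Underdamped: complex pole -0.6 + 0.9j. ωn = |pole| = 1.082, ζ = -Re(pole)/ωn = 0.5547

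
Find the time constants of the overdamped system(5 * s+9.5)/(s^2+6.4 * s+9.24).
Overdamped: real poles at -4.2, -2.2. τ = -1/pole → τ₁ = 0.2381, τ₂ = 0.4545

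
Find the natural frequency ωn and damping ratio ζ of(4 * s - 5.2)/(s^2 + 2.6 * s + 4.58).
Underdamped: complex pole -1.3 + 1.7j. ωn = |pole| = 2.14, ζ = -Re(pole)/ωn = 0.6075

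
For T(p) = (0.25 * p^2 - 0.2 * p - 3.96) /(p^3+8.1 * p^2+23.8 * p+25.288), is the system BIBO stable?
Denominator: p^3 + 8.1*p^2 + 23.8*p + 25.288 = (p + 2.9)(p^2 + 5.2*p + 8.72). Poles: -2.6 + 1.4j, -2.6 - 1.4j, -2.9. All Re(p)<0: Yes (stable)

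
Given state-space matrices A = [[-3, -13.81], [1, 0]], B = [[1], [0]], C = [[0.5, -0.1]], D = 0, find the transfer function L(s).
L(s) = C(sI - A)⁻¹B + D.
Characteristic polynomial det(sI - A) = s^2 + 3*s + 13.81.
Numerator from C·adj(sI-A)·B + D·det(sI-A) = 0.5*s - 0.1.
L(s) = (0.5*s - 0.1)/(s^2 + 3*s + 13.81)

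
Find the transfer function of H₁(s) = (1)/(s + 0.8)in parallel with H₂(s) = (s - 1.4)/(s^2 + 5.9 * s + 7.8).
Parallel: H = H₁ + H₂ = (n₁·d₂ + n₂·d₁)/(d₁·d₂).
n₁·d₂ = s^2 + 5.9*s + 7.8. n₂·d₁ = s^2 - 0.6*s - 1.12. Sum = 2*s^2 + 5.3*s + 6.68. d₁·d₂ = s^3 + 6.7*s^2 + 12.52*s + 6.24.
H(s) = (2*s^2 + 5.3*s + 6.68)/(s^3 + 6.7*s^2 + 12.52*s + 6.24)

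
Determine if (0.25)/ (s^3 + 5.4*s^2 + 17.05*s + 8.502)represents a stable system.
Denominator: s^3 + 5.4*s^2 + 17.05*s + 8.502 = (s + 0.6)(s^2 + 4.8*s + 14.17). Poles: -0.6, -2.4 + 2.9j, -2.4 - 2.9j. All Re(p)<0: Yes (stable)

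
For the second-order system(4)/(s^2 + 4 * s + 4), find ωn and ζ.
Standard form: ωn²/(s²+2ζωn·s+ωn²).
const=4=ωn² → ωn=2, s coeff=4=2ζωn → ζ=1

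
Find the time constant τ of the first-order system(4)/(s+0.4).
First-order system: τ = -1/pole. Pole = -0.4. τ = -1/(-0.4) = 2.5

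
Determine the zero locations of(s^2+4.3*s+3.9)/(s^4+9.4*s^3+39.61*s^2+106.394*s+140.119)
Set numerator = 0: s^2 + 4.3*s + 3.9 = (s + 1.3)(s + 3) = 0 → Zeros: -1.3, -3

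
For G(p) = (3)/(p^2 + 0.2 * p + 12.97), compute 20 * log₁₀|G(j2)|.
Substitute p = j*2: G(j2) = 0.333784 - 0.0148845j.
|G(j2)| = sqrt(Re² + Im²) = 0.3341.
20*log₁₀(0.3341) = -9.52 dB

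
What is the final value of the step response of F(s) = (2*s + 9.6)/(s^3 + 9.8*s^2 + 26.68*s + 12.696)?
FVT: lim_{t→∞} y(t) = lim_{s→0} s*Y(s) where Y(s) = F(s)/s.
= lim_{s→0} F(s) = F(0) = num(0)/den(0) = 9.6/12.696 = 0.7561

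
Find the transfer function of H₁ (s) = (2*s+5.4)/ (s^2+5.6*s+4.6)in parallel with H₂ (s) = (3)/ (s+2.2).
Parallel: H = H₁ + H₂ = (n₁·d₂ + n₂·d₁)/(d₁·d₂).
n₁·d₂ = 2*s^2 + 9.8*s + 11.88. n₂·d₁ = 3*s^2 + 16.8*s + 13.8. Sum = 5*s^2 + 26.6*s + 25.68. d₁·d₂ = s^3 + 7.8*s^2 + 16.92*s + 10.12.
H(s) = (5*s^2 + 26.6*s + 25.68)/(s^3 + 7.8*s^2 + 16.92*s + 10.12)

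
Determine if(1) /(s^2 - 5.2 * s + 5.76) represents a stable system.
Denominator: s^2 - 5.2*s + 5.76 = (s - 1.6)(s - 3.6). Poles: 1.6, 3.6. All Re(p)<0: No (unstable)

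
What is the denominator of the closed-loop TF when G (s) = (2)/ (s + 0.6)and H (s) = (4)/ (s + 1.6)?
Characteristic poly = G_den * H_den + G_num * H_num = (s^2 + 2.2*s + 0.96) + (8) = s^2 + 2.2*s + 8.96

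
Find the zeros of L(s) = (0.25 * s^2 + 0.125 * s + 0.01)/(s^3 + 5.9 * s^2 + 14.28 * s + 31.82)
Set numerator = 0: 0.25*s^2 + 0.125*s + 0.01 = 0.25*(s + 0.1)(s + 0.4) = 0 → Zeros: -0.1, -0.4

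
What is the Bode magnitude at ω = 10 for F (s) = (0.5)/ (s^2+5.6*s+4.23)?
Substitute s = j*10: F(j10) = -0.00389059 - 0.00227496j.
|F(j10)| = sqrt(Re² + Im²) = 0.004507.
20*log₁₀(0.004507) = -46.92 dB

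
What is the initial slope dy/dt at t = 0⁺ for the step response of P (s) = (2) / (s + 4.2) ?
IVT: y'(0⁺) = lim_{s→∞} s²·Y(s) = lim_{s→∞} s·P(s).
deg(num) = 0, deg(den) = 1, relative degree = 1, so s·P(s) → (leading num)/(leading den) = 2/1 = 2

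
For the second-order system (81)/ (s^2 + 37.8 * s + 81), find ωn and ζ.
Standard form: ωn²/(s²+2ζωn·s+ωn²).
const=81=ωn² → ωn=9, s coeff=37.8=2ζωn → ζ=2.1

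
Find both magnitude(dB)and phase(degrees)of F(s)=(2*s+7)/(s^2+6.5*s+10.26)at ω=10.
Substitute s = j*10: F(j10) = 0.0547162 - 0.183234j.
|F| = 20*log₁₀(sqrt(Re²+Im²)) = -14.37 dB.
∠F = atan2(Im, Re) = -73.37°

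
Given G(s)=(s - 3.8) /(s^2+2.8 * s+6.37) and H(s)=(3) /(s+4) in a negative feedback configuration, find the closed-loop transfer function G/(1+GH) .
Closed-loop T = G/(1+GH).
Numerator: G_num * H_den = s^2 + 0.2*s - 15.2.
Denominator: G_den * H_den + G_num * H_num = (s^3 + 6.8*s^2 + 17.57*s + 25.48) + (3*s - 11.4) = s^3 + 6.8*s^2 + 20.57*s + 14.08.
T(s) = (s^2 + 0.2*s - 15.2)/(s^3 + 6.8*s^2 + 20.57*s + 14.08)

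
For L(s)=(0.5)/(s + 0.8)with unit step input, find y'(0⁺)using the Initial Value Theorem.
IVT: y'(0⁺) = lim_{s→∞} s²·Y(s) = lim_{s→∞} s·L(s).
deg(num) = 0, deg(den) = 1, relative degree = 1, so s·L(s) → (leading num)/(leading den) = 0.5/1 = 0.5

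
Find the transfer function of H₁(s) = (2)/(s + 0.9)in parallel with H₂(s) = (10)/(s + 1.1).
Parallel: H = H₁ + H₂ = (n₁·d₂ + n₂·d₁)/(d₁·d₂).
n₁·d₂ = 2*s + 2.2. n₂·d₁ = 10*s + 9. Sum = 12*s + 11.2. d₁·d₂ = s^2 + 2*s + 0.99.
H(s) = (12*s + 11.2)/(s^2 + 2*s + 0.99)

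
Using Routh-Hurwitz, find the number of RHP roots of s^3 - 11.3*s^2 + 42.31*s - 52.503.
Routh array:
s^3: [1, 42.31]; s^2: [-11.3, -52.503]; s^1: [37.6637]; s^0: [-52.503]
First column: [1, -11.3, 37.6637, -52.503]. Sign changes = RHP roots = 3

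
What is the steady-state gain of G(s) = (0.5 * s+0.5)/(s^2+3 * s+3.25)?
DC gain = G(0) = num(0)/den(0) = 0.5/3.25 = 0.1538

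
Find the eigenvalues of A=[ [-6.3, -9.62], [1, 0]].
Eigenvalues solve det(λI - A) = 0.
Characteristic polynomial: λ^2 + 6.3*λ + 9.62 = 0.
Factor: (λ + 3.7)(λ + 2.6) = 0.
Roots: -2.6, -3.7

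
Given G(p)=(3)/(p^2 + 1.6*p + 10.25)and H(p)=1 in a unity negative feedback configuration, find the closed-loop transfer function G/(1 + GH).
Closed-loop T = G/(1+GH).
Numerator: G_num * H_den = 3.
Denominator: G_den * H_den + G_num * H_num = (p^2 + 1.6*p + 10.25) + (3) = p^2 + 1.6*p + 13.25.
T(p) = (3)/(p^2 + 1.6*p + 13.25)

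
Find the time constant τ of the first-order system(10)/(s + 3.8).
First-order system: τ = -1/pole. Pole = -3.8. τ = -1/(-3.8) = 0.2632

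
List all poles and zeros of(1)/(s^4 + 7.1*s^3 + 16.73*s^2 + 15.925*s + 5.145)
Set denominator = 0: s^4 + 7.1*s^3 + 16.73*s^2 + 15.925*s + 5.145 = (s + 3.5)(s + 1.4)(s + 1.5)(s + 0.7) = 0 → Poles: -0.7, -1.4, -1.5, -3.5
Numerator is a nonzero constant (1) → Zeros: none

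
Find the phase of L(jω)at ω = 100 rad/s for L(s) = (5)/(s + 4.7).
Substitute s = j*100: L(j100) = 0.00234482 - 0.0498898j.
∠L(j100) = atan2(Im, Re) = atan2(-0.0498898, 0.00234482) = -87.31°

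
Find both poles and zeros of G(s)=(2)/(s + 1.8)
Set denominator = 0: s + 1.8 = 0 → Poles: -1.8
Numerator is a nonzero constant (2) → Zeros: none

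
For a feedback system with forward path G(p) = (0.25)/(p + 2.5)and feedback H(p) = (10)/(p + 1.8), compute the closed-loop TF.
Closed-loop T = G/(1+GH).
Numerator: G_num * H_den = 0.25*p + 0.45.
Denominator: G_den * H_den + G_num * H_num = (p^2 + 4.3*p + 4.5) + (2.5) = p^2 + 4.3*p + 7.
T(p) = (0.25*p + 0.45)/(p^2 + 4.3*p + 7)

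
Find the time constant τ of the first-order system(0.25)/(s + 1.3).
First-order system: τ = -1/pole. Pole = -1.3. τ = -1/(-1.3) = 0.7692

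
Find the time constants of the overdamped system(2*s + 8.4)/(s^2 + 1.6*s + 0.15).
Overdamped: real poles at -0.1, -1.5. τ = -1/pole → τ₁ = 10, τ₂ = 0.6667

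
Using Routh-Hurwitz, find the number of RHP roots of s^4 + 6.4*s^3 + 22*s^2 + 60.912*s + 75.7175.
Routh array:
s^4: [1, 22, 75.7175]; s^3: [6.4, 60.912]; s^2: [12.4825, 75.7175]; s^1: [22.0903]; s^0: [75.7175]
First column: [1, 6.4, 12.4825, 22.0903, 75.7175]. Sign changes = RHP roots = 0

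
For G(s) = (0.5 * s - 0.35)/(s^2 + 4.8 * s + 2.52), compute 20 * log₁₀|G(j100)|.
Substitute s = j*100: G(j100) = 0.000274497 - 0.00498808j.
|G(j100)| = sqrt(Re² + Im²) = 0.004996.
20*log₁₀(0.004996) = -46.03 dB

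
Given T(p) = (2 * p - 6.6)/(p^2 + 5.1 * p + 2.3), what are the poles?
Set denominator = 0: p^2 + 5.1*p + 2.3 = (p + 4.6)(p + 0.5) = 0 → Poles: -0.5, -4.6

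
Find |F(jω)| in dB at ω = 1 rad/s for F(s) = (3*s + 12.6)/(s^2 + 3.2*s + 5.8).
Substitute s = j*1: F(j1) = 2.10577 - 0.778846j.
|F(j1)| = sqrt(Re² + Im²) = 2.245.
20*log₁₀(2.245) = 7.03 dB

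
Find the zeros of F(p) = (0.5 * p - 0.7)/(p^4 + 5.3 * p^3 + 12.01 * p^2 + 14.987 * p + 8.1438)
Set numerator = 0: 0.5*p - 0.7 = 0 → Zeros: 1.4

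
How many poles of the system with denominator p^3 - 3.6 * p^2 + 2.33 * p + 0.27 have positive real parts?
p^3 - 3.6*p^2 + 2.33*p + 0.27 = (p - 2.7)(p - 1)(p + 0.1). Poles: -0.1, 1, 2.7. RHP poles (Re>0): 2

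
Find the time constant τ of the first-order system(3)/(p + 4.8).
First-order system: τ = -1/pole. Pole = -4.8. τ = -1/(-4.8) = 0.2083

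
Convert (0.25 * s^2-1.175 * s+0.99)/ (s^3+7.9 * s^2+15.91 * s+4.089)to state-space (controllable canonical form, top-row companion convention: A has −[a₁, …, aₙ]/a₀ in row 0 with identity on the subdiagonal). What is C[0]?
Reachable canonical form: C = numerator coefficients (right-aligned, zero-padded to length n).
num = 0.25*s^2 - 1.175*s + 0.99, C = [[0.25, -1.175, 0.99]].
C[0] = 0.25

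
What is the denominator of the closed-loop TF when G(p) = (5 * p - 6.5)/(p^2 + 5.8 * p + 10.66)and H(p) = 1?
Characteristic poly = G_den * H_den + G_num * H_num = (p^2 + 5.8*p + 10.66) + (5*p - 6.5) = p^2 + 10.8*p + 4.16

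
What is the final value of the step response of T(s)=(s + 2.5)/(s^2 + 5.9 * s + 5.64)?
FVT: lim_{t→∞} y(t) = lim_{s→0} s*Y(s) where Y(s) = T(s)/s.
= lim_{s→0} T(s) = T(0) = num(0)/den(0) = 2.5/5.64 = 0.4433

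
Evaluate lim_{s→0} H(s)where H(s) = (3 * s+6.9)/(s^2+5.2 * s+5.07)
DC gain = H(0) = num(0)/den(0) = 6.9/5.07 = 1.361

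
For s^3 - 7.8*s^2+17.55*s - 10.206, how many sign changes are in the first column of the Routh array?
Routh array:
s^3: [1, 17.55]; s^2: [-7.8, -10.206]; s^1: [16.2415]; s^0: [-10.206]
First column: [1, -7.8, 16.2415, -10.206]. Sign changes = 3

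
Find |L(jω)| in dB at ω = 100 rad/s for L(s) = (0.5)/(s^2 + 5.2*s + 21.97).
Substitute s = j*100: L(j100) = -4.99744e-05 - 2.60439e-06j.
|L(j100)| = sqrt(Re² + Im²) = 5.004e-05.
20*log₁₀(5.004e-05) = -86.01 dB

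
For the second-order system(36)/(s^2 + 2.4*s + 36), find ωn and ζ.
Standard form: ωn²/(s²+2ζωn·s+ωn²).
const=36=ωn² → ωn=6, s coeff=2.4=2ζωn → ζ=0.2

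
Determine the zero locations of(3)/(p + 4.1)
Numerator is a nonzero constant (3) → Zeros: none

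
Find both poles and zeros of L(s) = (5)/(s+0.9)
Set denominator = 0: s + 0.9 = 0 → Poles: -0.9
Numerator is a nonzero constant (5) → Zeros: none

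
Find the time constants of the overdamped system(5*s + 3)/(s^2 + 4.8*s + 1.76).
Overdamped: real poles at -0.4, -4.4. τ = -1/pole → τ₁ = 2.5, τ₂ = 0.2273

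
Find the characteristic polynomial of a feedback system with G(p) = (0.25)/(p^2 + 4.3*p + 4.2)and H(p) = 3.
Characteristic poly = G_den * H_den + G_num * H_num = (p^2 + 4.3*p + 4.2) + (0.75) = p^2 + 4.3*p + 4.95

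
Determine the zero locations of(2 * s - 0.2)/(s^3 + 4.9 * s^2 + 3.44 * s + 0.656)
Set numerator = 0: 2*s - 0.2 = 0 → Zeros: 0.1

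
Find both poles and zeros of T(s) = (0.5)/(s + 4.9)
Set denominator = 0: s + 4.9 = 0 → Poles: -4.9
Numerator is a nonzero constant (0.5) → Zeros: none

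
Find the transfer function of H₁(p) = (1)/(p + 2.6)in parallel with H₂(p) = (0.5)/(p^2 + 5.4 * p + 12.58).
Parallel: H = H₁ + H₂ = (n₁·d₂ + n₂·d₁)/(d₁·d₂).
n₁·d₂ = p^2 + 5.4*p + 12.58. n₂·d₁ = 0.5*p + 1.3. Sum = p^2 + 5.9*p + 13.88. d₁·d₂ = p^3 + 8*p^2 + 26.62*p + 32.708.
H(p) = (p^2 + 5.9*p + 13.88)/(p^3 + 8*p^2 + 26.62*p + 32.708)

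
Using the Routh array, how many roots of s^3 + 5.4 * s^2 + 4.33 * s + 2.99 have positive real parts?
Routh array:
s^3: [1, 4.33]; s^2: [5.4, 2.99]; s^1: [3.7763]; s^0: [2.99]
First column: [1, 5.4, 3.7763, 2.99]. Sign changes = RHP roots = 0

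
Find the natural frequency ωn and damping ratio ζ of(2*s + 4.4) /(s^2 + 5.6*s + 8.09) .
Underdamped: complex pole -2.8 + 0.5j. ωn = |pole| = 2.844, ζ = -Re(pole)/ωn = 0.9844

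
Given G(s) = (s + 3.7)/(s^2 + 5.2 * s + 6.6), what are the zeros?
Set numerator = 0: s + 3.7 = 0 → Zeros: -3.7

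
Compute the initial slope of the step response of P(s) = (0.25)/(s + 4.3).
IVT: y'(0⁺) = lim_{s→∞} s²·Y(s) = lim_{s→∞} s·P(s).
deg(num) = 0, deg(den) = 1, relative degree = 1, so s·P(s) → (leading num)/(leading den) = 0.25/1 = 0.25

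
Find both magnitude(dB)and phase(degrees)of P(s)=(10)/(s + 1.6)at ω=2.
Substitute s = j*2: P(j2) = 2.43902 - 3.04878j.
|P| = 20*log₁₀(sqrt(Re²+Im²)) = 11.83 dB.
∠P = atan2(Im, Re) = -51.34°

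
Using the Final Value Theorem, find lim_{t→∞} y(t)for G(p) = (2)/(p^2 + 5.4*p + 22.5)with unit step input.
FVT: lim_{t→∞} y(t) = lim_{p→0} p*Y(p) where Y(p) = G(p)/p.
= lim_{p→0} G(p) = G(0) = num(0)/den(0) = 2/22.5 = 0.08889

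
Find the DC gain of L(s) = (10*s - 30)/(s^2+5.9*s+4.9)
DC gain = L(0) = num(0)/den(0) = -30/4.9 = -6.122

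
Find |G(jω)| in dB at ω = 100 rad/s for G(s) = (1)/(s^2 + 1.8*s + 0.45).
Substitute s = j*100: G(j100) = -9.99721e-05 - 1.79958e-06j.
|G(j100)| = sqrt(Re² + Im²) = 9.999e-05.
20*log₁₀(9.999e-05) = -80.00 dB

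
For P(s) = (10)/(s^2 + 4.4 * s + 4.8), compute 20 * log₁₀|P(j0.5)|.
Substitute s = j*0.5: P(j0.5) = 1.78134 - 0.86131j.
|P(j0.5)| = sqrt(Re² + Im²) = 1.979.
20*log₁₀(1.979) = 5.93 dB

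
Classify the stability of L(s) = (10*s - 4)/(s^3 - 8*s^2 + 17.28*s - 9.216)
Denominator: s^3 - 8*s^2 + 17.28*s - 9.216 = (s - 2.4)(s - 4.8)(s - 0.8). Poles: 0.8, 2.4, 4.8. Unstable (3 pole(s) in RHP)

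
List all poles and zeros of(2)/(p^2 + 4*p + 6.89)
Set denominator = 0: p^2 + 4*p + 6.89 = 0 → Poles: -2 + 1.7j, -2 - 1.7j
Numerator is a nonzero constant (2) → Zeros: none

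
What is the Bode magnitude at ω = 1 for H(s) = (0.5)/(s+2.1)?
Substitute s = j*1: H(j1) = 0.194085 - 0.0924214j.
|H(j1)| = sqrt(Re² + Im²) = 0.215.
20*log₁₀(0.215) = -13.35 dB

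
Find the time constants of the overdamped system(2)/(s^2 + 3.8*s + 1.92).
Overdamped: real poles at -0.6, -3.2. τ = -1/pole → τ₁ = 1.667, τ₂ = 0.3125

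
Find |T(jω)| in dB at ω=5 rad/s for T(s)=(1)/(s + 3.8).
Substitute s = j*5: T(j5) = 0.0963489 - 0.126775j.
|T(j5)| = sqrt(Re² + Im²) = 0.1592.
20*log₁₀(0.1592) = -15.96 dB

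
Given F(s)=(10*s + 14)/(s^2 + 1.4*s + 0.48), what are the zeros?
Set numerator = 0: 10*s + 14 = 0 → Zeros: -1.4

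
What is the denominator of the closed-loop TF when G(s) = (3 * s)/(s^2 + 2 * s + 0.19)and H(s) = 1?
Characteristic poly = G_den * H_den + G_num * H_num = (s^2 + 2*s + 0.19) + (3*s) = s^2 + 5*s + 0.19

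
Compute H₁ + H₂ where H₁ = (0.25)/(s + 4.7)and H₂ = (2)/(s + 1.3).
Parallel: H = H₁ + H₂ = (n₁·d₂ + n₂·d₁)/(d₁·d₂).
n₁·d₂ = 0.25*s + 0.325. n₂·d₁ = 2*s + 9.4. Sum = 2.25*s + 9.725. d₁·d₂ = s^2 + 6*s + 6.11.
H(s) = (2.25*s + 9.725)/(s^2 + 6*s + 6.11)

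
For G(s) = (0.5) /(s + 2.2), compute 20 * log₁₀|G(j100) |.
Substitute s = j*100: G(j100) = 0.000109947 - 0.00499758j.
|G(j100)| = sqrt(Re² + Im²) = 0.004999.
20*log₁₀(0.004999) = -46.02 dB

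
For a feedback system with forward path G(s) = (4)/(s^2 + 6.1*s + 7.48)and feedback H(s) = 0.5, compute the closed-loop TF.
Closed-loop T = G/(1+GH).
Numerator: G_num * H_den = 4.
Denominator: G_den * H_den + G_num * H_num = (s^2 + 6.1*s + 7.48) + (2) = s^2 + 6.1*s + 9.48.
T(s) = (4)/(s^2 + 6.1*s + 9.48)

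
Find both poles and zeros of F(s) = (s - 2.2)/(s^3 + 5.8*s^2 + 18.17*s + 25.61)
Set denominator = 0: s^3 + 5.8*s^2 + 18.17*s + 25.61 = (s + 2.6)(s^2 + 3.2*s + 9.85) = 0 → Poles: -1.6 + 2.7j, -1.6 - 2.7j, -2.6
Set numerator = 0: s - 2.2 = 0 → Zeros: 2.2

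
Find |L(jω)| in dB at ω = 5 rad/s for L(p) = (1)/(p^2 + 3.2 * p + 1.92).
Substitute p = j*5: L(j5) = -0.0292638 - 0.0202869j.
|L(j5)| = sqrt(Re² + Im²) = 0.03561.
20*log₁₀(0.03561) = -28.97 dB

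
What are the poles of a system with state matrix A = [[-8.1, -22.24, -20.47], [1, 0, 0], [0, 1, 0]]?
Eigenvalues solve det(λI - A) = 0.
Characteristic polynomial: λ^3 + 8.1*λ^2 + 22.24*λ + 20.47 = 0.
Factor: (λ + 2.3)(λ^2 + 5.8*λ + 8.9) = 0.
Roots: -2.3, -2.9 + 0.7j, -2.9 - 0.7j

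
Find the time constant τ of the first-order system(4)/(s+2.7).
First-order system: τ = -1/pole. Pole = -2.7. τ = -1/(-2.7) = 0.3704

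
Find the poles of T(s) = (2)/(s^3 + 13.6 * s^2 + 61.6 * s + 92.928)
Set denominator = 0: s^3 + 13.6*s^2 + 61.6*s + 92.928 = (s + 4.4)(s + 4.8)(s + 4.4) = 0 → Poles: -4.4, -4.4, -4.8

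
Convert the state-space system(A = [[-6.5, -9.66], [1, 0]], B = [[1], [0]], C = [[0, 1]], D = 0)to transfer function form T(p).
T(p) = C(pI - A)⁻¹B + D.
Characteristic polynomial det(pI - A) = p^2 + 6.5*p + 9.66.
Numerator from C·adj(pI-A)·B + D·det(pI-A) = 1.
T(p) = (1)/(p^2 + 6.5*p + 9.66)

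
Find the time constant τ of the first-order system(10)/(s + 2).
First-order system: τ = -1/pole. Pole = -2. τ = -1/(-2) = 0.5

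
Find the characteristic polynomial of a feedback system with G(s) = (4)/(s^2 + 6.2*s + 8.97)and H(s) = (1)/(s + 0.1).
Characteristic poly = G_den * H_den + G_num * H_num = (s^3 + 6.3*s^2 + 9.59*s + 0.897) + (4) = s^3 + 6.3*s^2 + 9.59*s + 4.897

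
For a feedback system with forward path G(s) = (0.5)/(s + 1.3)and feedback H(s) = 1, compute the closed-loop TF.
Closed-loop T = G/(1+GH).
Numerator: G_num * H_den = 0.5.
Denominator: G_den * H_den + G_num * H_num = (s + 1.3) + (0.5) = s + 1.8.
T(s) = (0.5)/(s + 1.8)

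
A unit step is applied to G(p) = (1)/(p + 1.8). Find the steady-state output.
FVT: lim_{t→∞} y(t) = lim_{p→0} p*Y(p) where Y(p) = G(p)/p.
= lim_{p→0} G(p) = G(0) = num(0)/den(0) = 1/1.8 = 0.5556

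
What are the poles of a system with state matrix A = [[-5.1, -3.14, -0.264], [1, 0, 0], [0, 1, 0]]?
Eigenvalues solve det(λI - A) = 0.
Characteristic polynomial: λ^3 + 5.1*λ^2 + 3.14*λ + 0.264 = 0.
Factor: (λ + 0.6)(λ + 0.1)(λ + 4.4) = 0.
Roots: -0.1, -0.6, -4.4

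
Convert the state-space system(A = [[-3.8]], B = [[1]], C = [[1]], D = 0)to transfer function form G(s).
G(s) = C(sI - A)⁻¹B + D.
Characteristic polynomial det(sI - A) = s + 3.8.
Numerator from C·adj(sI-A)·B + D·det(sI-A) = 1.
G(s) = (1)/(s + 3.8)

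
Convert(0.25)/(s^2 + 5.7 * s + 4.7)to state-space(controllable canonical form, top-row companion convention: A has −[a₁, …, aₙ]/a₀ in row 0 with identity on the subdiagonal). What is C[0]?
Reachable canonical form: C = numerator coefficients (right-aligned, zero-padded to length n).
num = 0.25, C = [[0, 0.25]].
C[0] = 0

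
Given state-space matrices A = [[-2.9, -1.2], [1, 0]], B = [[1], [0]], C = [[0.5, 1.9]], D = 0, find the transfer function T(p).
T(p) = C(pI - A)⁻¹B + D.
Characteristic polynomial det(pI - A) = p^2 + 2.9*p + 1.2.
Numerator from C·adj(pI-A)·B + D·det(pI-A) = 0.5*p + 1.9.
T(p) = (0.5*p + 1.9)/(p^2 + 2.9*p + 1.2)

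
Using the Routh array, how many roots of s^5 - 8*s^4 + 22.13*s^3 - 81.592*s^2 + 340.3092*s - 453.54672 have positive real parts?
Routh array:
s^5: [1, 22.13, 340.3092]; s^4: [-8, -81.592, -453.54672]; s^3: [11.931, 283.61586]; s^2: [108.579, -453.54672]; s^1: [333.453]; s^0: [-453.54672]
First column: [1, -8, 11.931, 108.579, 333.453, -453.54672]. Sign changes = RHP roots = 3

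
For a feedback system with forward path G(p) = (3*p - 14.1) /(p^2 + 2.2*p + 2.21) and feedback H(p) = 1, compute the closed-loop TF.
Closed-loop T = G/(1+GH).
Numerator: G_num * H_den = 3*p - 14.1.
Denominator: G_den * H_den + G_num * H_num = (p^2 + 2.2*p + 2.21) + (3*p - 14.1) = p^2 + 5.2*p - 11.89.
T(p) = (3*p - 14.1)/(p^2 + 5.2*p - 11.89)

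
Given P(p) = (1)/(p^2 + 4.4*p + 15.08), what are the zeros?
Numerator is a nonzero constant (1) → Zeros: none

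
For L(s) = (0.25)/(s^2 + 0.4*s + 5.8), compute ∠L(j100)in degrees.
Substitute s = j*100: L(j100) = -2.50141e-05 - 1.00114e-07j.
∠L(j100) = atan2(Im, Re) = atan2(-1.00114e-07, -2.50141e-05) = -179.77°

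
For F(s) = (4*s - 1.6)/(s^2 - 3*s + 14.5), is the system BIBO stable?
Denominator: s^2 - 3*s + 14.5. Poles: 1.5 + 3.5j, 1.5 - 3.5j. All Re(p)<0: No (unstable)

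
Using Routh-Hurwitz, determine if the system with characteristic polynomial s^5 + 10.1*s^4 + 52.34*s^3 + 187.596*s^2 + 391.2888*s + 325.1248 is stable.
Routh array:
s^5: [1, 52.34, 391.2888]; s^4: [10.1, 187.596, 325.1248]; s^3: [33.7661, 359.098]; s^2: [80.1839, 325.1248]; s^1: [222.185]; s^0: [325.1248]
First column: [1, 10.1, 33.7661, 80.1839, 222.185, 325.1248]. Sign changes = 0.
Yes, stable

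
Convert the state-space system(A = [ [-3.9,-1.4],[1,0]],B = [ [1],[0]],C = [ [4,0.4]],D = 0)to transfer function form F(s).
F(s) = C(sI - A)⁻¹B + D.
Characteristic polynomial det(sI - A) = s^2 + 3.9*s + 1.4.
Numerator from C·adj(sI-A)·B + D·det(sI-A) = 4*s + 0.4.
F(s) = (4*s + 0.4)/(s^2 + 3.9*s + 1.4)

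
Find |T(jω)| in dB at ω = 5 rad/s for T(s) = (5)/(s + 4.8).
Substitute s = j*5: T(j5) = 0.499584 - 0.5204j.
|T(j5)| = sqrt(Re² + Im²) = 0.7214.
20*log₁₀(0.7214) = -2.84 dB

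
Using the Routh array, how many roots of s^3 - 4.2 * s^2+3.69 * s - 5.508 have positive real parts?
Routh array:
s^3: [1, 3.69]; s^2: [-4.2, -5.508]; s^1: [2.37857]; s^0: [-5.508]
First column: [1, -4.2, 2.37857, -5.508]. Sign changes = RHP roots = 3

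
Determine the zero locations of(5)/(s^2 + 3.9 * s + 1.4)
Numerator is a nonzero constant (5) → Zeros: none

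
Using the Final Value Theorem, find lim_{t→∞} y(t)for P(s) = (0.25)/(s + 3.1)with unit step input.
FVT: lim_{t→∞} y(t) = lim_{s→0} s*Y(s) where Y(s) = P(s)/s.
= lim_{s→0} P(s) = P(0) = num(0)/den(0) = 0.25/3.1 = 0.08065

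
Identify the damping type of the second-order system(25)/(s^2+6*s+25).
Standard form: ωn²/(s²+2ζωn·s+ωn²) gives ωn=5, ζ=0.6.
Underdamped (ζ = 0.6 < 1)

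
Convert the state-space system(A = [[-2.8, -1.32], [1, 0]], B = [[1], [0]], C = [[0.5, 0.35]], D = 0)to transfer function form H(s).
H(s) = C(sI - A)⁻¹B + D.
Characteristic polynomial det(sI - A) = s^2 + 2.8*s + 1.32.
Numerator from C·adj(sI-A)·B + D·det(sI-A) = 0.5*s + 0.35.
H(s) = (0.5*s + 0.35)/(s^2 + 2.8*s + 1.32)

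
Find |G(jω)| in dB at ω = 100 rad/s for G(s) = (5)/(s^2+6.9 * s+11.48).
Substitute s = j*100: G(j100) = -0.000498197 - 3.44151e-05j.
|G(j100)| = sqrt(Re² + Im²) = 0.0004994.
20*log₁₀(0.0004994) = -66.03 dB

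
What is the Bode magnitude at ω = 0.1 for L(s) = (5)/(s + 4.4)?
Substitute s = j*0.1: L(j0.1) = 1.13578 - 0.0258131j.
|L(j0.1)| = sqrt(Re² + Im²) = 1.136.
20*log₁₀(1.136) = 1.11 dB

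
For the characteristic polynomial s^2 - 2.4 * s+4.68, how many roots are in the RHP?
Poles: 1.2 + 1.8j, 1.2 - 1.8j. RHP poles (Re>0): 2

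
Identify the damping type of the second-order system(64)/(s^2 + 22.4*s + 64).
Standard form: ωn²/(s²+2ζωn·s+ωn²) gives ωn=8, ζ=1.4.
Overdamped (ζ = 1.4 > 1)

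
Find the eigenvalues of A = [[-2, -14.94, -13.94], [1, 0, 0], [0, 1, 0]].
Eigenvalues solve det(λI - A) = 0.
Characteristic polynomial: λ^3 + 2*λ^2 + 14.94*λ + 13.94 = 0.
Factor: (λ + 1)(λ^2 + λ + 13.94) = 0.
Roots: -0.5 + 3.7j, -0.5 - 3.7j, -1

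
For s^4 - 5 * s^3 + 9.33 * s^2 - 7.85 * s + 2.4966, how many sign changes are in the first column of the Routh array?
Routh array:
s^4: [1, 9.33, 2.4966]; s^3: [-5, -7.85]; s^2: [7.76, 2.4966]; s^1: [-6.24137]; s^0: [2.4966]
First column: [1, -5, 7.76, -6.24137, 2.4966]. Sign changes = 4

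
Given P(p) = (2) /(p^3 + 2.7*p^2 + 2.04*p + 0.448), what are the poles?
Set denominator = 0: p^3 + 2.7*p^2 + 2.04*p + 0.448 = (p + 1.6)(p + 0.7)(p + 0.4) = 0 → Poles: -0.4, -0.7, -1.6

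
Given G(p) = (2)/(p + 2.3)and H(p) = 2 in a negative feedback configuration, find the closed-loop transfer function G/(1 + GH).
Closed-loop T = G/(1+GH).
Numerator: G_num * H_den = 2.
Denominator: G_den * H_den + G_num * H_num = (p + 2.3) + (4) = p + 6.3.
T(p) = (2)/(p + 6.3)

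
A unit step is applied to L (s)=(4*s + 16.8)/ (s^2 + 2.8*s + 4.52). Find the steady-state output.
FVT: lim_{t→∞} y(t) = lim_{s→0} s*Y(s) where Y(s) = L(s)/s.
= lim_{s→0} L(s) = L(0) = num(0)/den(0) = 16.8/4.52 = 3.717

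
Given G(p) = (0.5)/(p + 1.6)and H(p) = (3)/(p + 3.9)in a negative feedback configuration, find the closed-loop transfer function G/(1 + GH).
Closed-loop T = G/(1+GH).
Numerator: G_num * H_den = 0.5*p + 1.95.
Denominator: G_den * H_den + G_num * H_num = (p^2 + 5.5*p + 6.24) + (1.5) = p^2 + 5.5*p + 7.74.
T(p) = (0.5*p + 1.95)/(p^2 + 5.5*p + 7.74)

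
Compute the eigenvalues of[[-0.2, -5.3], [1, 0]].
Eigenvalues solve det(λI - A) = 0.
Characteristic polynomial: λ^2 + 0.2*λ + 5.3 = 0.
Roots: -0.1 + 2.3j, -0.1 - 2.3j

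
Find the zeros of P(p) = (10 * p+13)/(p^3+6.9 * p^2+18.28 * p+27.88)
Set numerator = 0: 10*p + 13 = 0 → Zeros: -1.3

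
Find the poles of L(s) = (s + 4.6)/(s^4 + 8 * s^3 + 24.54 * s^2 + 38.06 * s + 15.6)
Set denominator = 0: s^4 + 8*s^3 + 24.54*s^2 + 38.06*s + 15.6 = (s + 0.6)(s + 4)(s^2 + 3.4*s + 6.5) = 0 → Poles: -0.6, -1.7 + 1.9j, -1.7 - 1.9j, -4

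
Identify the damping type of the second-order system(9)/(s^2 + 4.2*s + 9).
Standard form: ωn²/(s²+2ζωn·s+ωn²) gives ωn=3, ζ=0.7.
Underdamped (ζ = 0.7 < 1)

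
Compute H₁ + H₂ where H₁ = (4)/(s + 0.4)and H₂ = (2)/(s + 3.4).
Parallel: H = H₁ + H₂ = (n₁·d₂ + n₂·d₁)/(d₁·d₂).
n₁·d₂ = 4*s + 13.6. n₂·d₁ = 2*s + 0.8. Sum = 6*s + 14.4. d₁·d₂ = s^2 + 3.8*s + 1.36.
H(s) = (6*s + 14.4)/(s^2 + 3.8*s + 1.36)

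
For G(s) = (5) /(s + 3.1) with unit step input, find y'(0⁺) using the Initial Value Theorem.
IVT: y'(0⁺) = lim_{s→∞} s²·Y(s) = lim_{s→∞} s·G(s).
deg(num) = 0, deg(den) = 1, relative degree = 1, so s·G(s) → (leading num)/(leading den) = 5/1 = 5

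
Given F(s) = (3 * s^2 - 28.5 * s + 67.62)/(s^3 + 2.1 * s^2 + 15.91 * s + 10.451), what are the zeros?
Set numerator = 0: 3*s^2 - 28.5*s + 67.62 = 3*(s - 4.6)(s - 4.9) = 0 → Zeros: 4.6, 4.9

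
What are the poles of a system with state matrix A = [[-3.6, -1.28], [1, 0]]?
Eigenvalues solve det(λI - A) = 0.
Characteristic polynomial: λ^2 + 3.6*λ + 1.28 = 0.
Factor: (λ + 0.4)(λ + 3.2) = 0.
Roots: -0.4, -3.2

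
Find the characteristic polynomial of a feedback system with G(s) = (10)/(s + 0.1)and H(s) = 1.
Characteristic poly = G_den * H_den + G_num * H_num = (s + 0.1) + (10) = s + 10.1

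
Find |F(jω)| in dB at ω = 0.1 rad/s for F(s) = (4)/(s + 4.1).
Substitute s = j*0.1: F(j0.1) = 0.97503 - 0.0237812j.
|F(j0.1)| = sqrt(Re² + Im²) = 0.9753.
20*log₁₀(0.9753) = -0.22 dB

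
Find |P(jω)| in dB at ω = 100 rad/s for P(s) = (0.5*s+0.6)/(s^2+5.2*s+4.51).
Substitute s = j*100: P(j100) = 0.000199667 - 0.00499187j.
|P(j100)| = sqrt(Re² + Im²) = 0.004996.
20*log₁₀(0.004996) = -46.03 dB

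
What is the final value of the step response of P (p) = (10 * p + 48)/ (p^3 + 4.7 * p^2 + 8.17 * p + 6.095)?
FVT: lim_{t→∞} y(t) = lim_{p→0} p*Y(p) where Y(p) = P(p)/p.
= lim_{p→0} P(p) = P(0) = num(0)/den(0) = 48/6.095 = 7.875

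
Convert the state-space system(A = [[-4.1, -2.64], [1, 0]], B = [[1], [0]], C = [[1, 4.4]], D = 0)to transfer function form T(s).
T(s) = C(sI - A)⁻¹B + D.
Characteristic polynomial det(sI - A) = s^2 + 4.1*s + 2.64.
Numerator from C·adj(sI-A)·B + D·det(sI-A) = s + 4.4.
T(s) = (s + 4.4)/(s^2 + 4.1*s + 2.64)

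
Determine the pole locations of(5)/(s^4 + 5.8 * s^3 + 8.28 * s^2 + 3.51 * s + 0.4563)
Set denominator = 0: s^4 + 5.8*s^3 + 8.28*s^2 + 3.51*s + 0.4563 = (s + 3.9)(s + 0.3)(s + 0.3)(s + 1.3) = 0 → Poles: -0.3, -0.3, -1.3, -3.9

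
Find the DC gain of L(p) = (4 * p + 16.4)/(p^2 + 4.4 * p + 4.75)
DC gain = L(0) = num(0)/den(0) = 16.4/4.75 = 3.453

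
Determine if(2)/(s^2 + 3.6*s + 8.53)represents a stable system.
Denominator: s^2 + 3.6*s + 8.53. Poles: -1.8 + 2.3j, -1.8 - 2.3j. All Re(p)<0: Yes (stable)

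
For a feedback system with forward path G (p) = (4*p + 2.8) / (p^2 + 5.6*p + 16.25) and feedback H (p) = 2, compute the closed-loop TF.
Closed-loop T = G/(1+GH).
Numerator: G_num * H_den = 4*p + 2.8.
Denominator: G_den * H_den + G_num * H_num = (p^2 + 5.6*p + 16.25) + (8*p + 5.6) = p^2 + 13.6*p + 21.85.
T(p) = (4*p + 2.8)/(p^2 + 13.6*p + 21.85)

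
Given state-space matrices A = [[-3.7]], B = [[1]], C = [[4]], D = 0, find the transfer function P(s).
P(s) = C(sI - A)⁻¹B + D.
Characteristic polynomial det(sI - A) = s + 3.7.
Numerator from C·adj(sI-A)·B + D·det(sI-A) = 4.
P(s) = (4)/(s + 3.7)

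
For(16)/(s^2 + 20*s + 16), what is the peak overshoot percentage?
Standard form: ωn²/(s²+2ζωn·s+ωn²) → ωn = 4, ζ = 2.5.
ζ ≥ 1, so the response is non-oscillatory: peak overshoot = 0%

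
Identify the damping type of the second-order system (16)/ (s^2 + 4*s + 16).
Standard form: ωn²/(s²+2ζωn·s+ωn²) gives ωn=4, ζ=0.5.
Underdamped (ζ = 0.5 < 1)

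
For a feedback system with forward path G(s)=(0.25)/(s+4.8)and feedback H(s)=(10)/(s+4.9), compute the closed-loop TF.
Closed-loop T = G/(1+GH).
Numerator: G_num * H_den = 0.25*s + 1.225.
Denominator: G_den * H_den + G_num * H_num = (s^2 + 9.7*s + 23.52) + (2.5) = s^2 + 9.7*s + 26.02.
T(s) = (0.25*s + 1.225)/(s^2 + 9.7*s + 26.02)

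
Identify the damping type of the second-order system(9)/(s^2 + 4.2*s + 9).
Standard form: ωn²/(s²+2ζωn·s+ωn²) gives ωn=3, ζ=0.7.
Underdamped (ζ = 0.7 < 1)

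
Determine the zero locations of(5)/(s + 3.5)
Numerator is a nonzero constant (5) → Zeros: none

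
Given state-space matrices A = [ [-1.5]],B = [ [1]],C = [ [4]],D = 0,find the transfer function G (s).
G(s) = C(sI - A)⁻¹B + D.
Characteristic polynomial det(sI - A) = s + 1.5.
Numerator from C·adj(sI-A)·B + D·det(sI-A) = 4.
G(s) = (4)/(s + 1.5)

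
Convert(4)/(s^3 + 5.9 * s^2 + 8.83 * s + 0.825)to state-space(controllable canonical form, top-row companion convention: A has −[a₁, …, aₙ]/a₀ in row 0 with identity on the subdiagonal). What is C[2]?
Reachable canonical form: C = numerator coefficients (right-aligned, zero-padded to length n).
num = 4, C = [[0, 0, 4]].
C[2] = 4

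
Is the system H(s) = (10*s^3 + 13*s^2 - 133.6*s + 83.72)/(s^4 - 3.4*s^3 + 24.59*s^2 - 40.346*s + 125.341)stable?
Denominator: s^4 - 3.4*s^3 + 24.59*s^2 - 40.346*s + 125.341 = (s^2 - 0.8*s + 12.41)(s^2 - 2.6*s + 10.1). Poles: 0.4 + 3.5j, 0.4 - 3.5j, 1.3 + 2.9j, 1.3 - 2.9j. All Re(p)<0: No (unstable)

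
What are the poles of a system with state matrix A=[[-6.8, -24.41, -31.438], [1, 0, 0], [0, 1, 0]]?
Eigenvalues solve det(λI - A) = 0.
Characteristic polynomial: λ^3 + 6.8*λ^2 + 24.41*λ + 31.438 = 0.
Factor: (λ + 2.2)(λ^2 + 4.6*λ + 14.29) = 0.
Roots: -2.2, -2.3 + 3j, -2.3 - 3j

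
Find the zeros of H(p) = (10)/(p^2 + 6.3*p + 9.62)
Numerator is a nonzero constant (10) → Zeros: none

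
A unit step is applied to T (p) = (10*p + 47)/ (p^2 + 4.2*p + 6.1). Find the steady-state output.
FVT: lim_{t→∞} y(t) = lim_{p→0} p*Y(p) where Y(p) = T(p)/p.
= lim_{p→0} T(p) = T(0) = num(0)/den(0) = 47/6.1 = 7.705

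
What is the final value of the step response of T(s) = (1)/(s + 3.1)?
FVT: lim_{t→∞} y(t) = lim_{s→0} s*Y(s) where Y(s) = T(s)/s.
= lim_{s→0} T(s) = T(0) = num(0)/den(0) = 1/3.1 = 0.3226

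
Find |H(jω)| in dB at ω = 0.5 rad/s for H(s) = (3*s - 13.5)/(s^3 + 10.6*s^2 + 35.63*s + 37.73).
Substitute s = j*0.5: H(j0.5) = -0.289623 + 0.188809j.
|H(j0.5)| = sqrt(Re² + Im²) = 0.3457.
20*log₁₀(0.3457) = -9.23 dB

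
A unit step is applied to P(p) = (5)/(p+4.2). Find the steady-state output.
FVT: lim_{t→∞} y(t) = lim_{p→0} p*Y(p) where Y(p) = P(p)/p.
= lim_{p→0} P(p) = P(0) = num(0)/den(0) = 5/4.2 = 1.19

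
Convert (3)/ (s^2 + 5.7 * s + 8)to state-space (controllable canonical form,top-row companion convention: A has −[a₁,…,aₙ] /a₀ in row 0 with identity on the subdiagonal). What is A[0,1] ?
Reachable canonical form for den = s^2 + 5.7*s + 8: top row of A = -[a₁,a₂,...,aₙ]/a₀, ones on the subdiagonal, zeros elsewhere.
A = [[-5.7, -8], [1, 0]].
A[0,1] = -8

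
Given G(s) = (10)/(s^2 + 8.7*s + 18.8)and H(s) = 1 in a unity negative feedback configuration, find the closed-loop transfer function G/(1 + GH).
Closed-loop T = G/(1+GH).
Numerator: G_num * H_den = 10.
Denominator: G_den * H_den + G_num * H_num = (s^2 + 8.7*s + 18.8) + (10) = s^2 + 8.7*s + 28.8.
T(s) = (10)/(s^2 + 8.7*s + 28.8)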